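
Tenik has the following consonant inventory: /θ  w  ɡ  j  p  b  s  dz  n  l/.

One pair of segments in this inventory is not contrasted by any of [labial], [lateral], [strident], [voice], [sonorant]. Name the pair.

On the given features, /n/ and /j/ have an identical profile: [−labial], [−lateral], [−strident], [+voice], [+sonorant]. No other two segments in the inventory coincide on all 5 features. (They do differ in [nasal], [continuant] and [dorsal], which are not among the given features.)

n, j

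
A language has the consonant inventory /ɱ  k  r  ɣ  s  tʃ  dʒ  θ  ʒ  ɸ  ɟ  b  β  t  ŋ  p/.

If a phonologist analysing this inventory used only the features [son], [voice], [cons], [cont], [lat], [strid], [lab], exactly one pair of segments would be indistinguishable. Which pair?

k, t

On the given features, /k/ and /t/ have an identical profile: [-sonorant], [-voice], [+consonantal], [-continuant], [-lateral], [-strident], [-labial]. No other two segments in the inventory coincide on all 7 features. (They do differ in [coronal] and [dorsal], which are not among the given features.)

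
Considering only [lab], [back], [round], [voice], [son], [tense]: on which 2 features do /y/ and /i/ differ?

/y/ (high front rounded tense vowel) and /i/ (high front unrounded tense vowel) agree on [−back], [+voice], [+sonorant], [+tense]. They differ on [labial] (/y/ [+], /i/ [−]), [round] (/y/ [+], /i/ [−]).

[labial], [round]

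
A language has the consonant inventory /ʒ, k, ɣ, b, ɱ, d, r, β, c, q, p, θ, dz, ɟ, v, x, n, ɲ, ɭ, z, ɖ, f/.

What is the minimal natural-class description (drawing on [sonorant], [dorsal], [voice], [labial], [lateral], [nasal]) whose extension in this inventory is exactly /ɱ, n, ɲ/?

The target set is precisely the extension of [+nasal] in this inventory.

[+nasal]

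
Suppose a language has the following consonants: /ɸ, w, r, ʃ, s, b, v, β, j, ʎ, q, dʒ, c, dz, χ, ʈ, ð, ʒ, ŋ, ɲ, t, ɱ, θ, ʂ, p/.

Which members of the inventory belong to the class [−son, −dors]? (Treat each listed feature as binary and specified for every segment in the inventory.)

Checking each segment against [−sonorant], [−dorsal]: /ɸ/ (voiceless bilabial fricative), /ʃ/ (voiceless postalveolar fricative), /s/ (voiceless alveolar fricative), /b/ (voiced bilabial stop), /v/ (voiced labiodental fricative), /β/ (voiced bilabial fricative), among others, satisfy every feature; every other segment in the inventory fails at least one.

ɸ, ʃ, s, b, v, β, dʒ, dz, ʈ, ð, ʒ, t, θ, ʂ, p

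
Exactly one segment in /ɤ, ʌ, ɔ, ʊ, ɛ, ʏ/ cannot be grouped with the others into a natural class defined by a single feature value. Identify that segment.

/ɛ, ʏ, ɔ, ʌ, ʊ/ are all [-tense], but /ɤ/ (mid back unrounded tense vowel) is [+tense]. No other single segment can be removed to leave a set sharing one feature value that the removed segment lacks, so /ɤ/ is the odd one out.

ɤ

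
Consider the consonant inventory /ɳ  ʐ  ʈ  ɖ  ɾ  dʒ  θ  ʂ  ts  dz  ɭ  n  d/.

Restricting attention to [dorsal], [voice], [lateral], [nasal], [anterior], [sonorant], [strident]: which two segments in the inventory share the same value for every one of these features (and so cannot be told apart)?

Both /ʐ/ and /dʒ/ are [-dorsal], [+voice], [-lateral], [-nasal], [-anterior], [-sonorant], [+strident]. Since the list omits [continuant] and [distributed] — which do distinguish the voiced retroflex fricative from the voiced postalveolar affricate — this pair collapses; all other pairs remain distinct.

ʐ, dʒ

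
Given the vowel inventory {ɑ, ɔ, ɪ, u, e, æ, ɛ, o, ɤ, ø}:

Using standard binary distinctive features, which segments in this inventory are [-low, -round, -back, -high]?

Among the inventory, the [-low] segments are /ɔ, ɪ, u, e, ɛ, o, ɤ, ø/.
Within that set, [-round] gives /ɪ, e, ɛ, ɤ/.
Within that set, [-back] gives /ɪ, e, ɛ/.
Intersecting with [-high] leaves /e, ɛ/.

e, ɛ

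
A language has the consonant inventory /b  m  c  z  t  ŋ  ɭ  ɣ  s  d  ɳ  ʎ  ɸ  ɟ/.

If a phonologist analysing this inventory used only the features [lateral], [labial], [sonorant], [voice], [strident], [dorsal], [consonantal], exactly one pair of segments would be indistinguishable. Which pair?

/ɣ/ (voiced velar fricative) and /ɟ/ (voiced palatal stop) are both [−lateral], [−labial], [−sonorant], [+voice], [−strident], [+dorsal], [+consonantal], so none of the listed features separates them. (They do differ in [continuant] and [back], which are not among the given features.) Every other pair in the inventory differs on at least one listed feature.

ɣ, ɟ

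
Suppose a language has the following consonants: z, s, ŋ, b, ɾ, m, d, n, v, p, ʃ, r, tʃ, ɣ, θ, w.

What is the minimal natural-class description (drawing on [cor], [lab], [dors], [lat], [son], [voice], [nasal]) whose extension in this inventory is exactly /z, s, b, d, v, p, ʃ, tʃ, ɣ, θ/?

Every target segment is [−sonorant] and no other inventory member is, so one feature is enough.

[−son]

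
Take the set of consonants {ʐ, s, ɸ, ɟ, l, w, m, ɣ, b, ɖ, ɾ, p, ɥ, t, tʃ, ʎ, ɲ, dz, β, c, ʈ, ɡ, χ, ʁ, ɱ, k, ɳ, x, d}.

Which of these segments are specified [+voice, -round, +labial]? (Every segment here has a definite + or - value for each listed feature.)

m, b, β, ɱ

Among the inventory, the [+voice] segments are /ʐ, ɟ, l, w, m, ɣ, b, ɖ, ɾ, ɥ, ʎ, ɲ, dz, β, ɡ, ʁ, ɱ, ɳ, d/.
Within that set, [-round] gives /ʐ, ɟ, l, m, ɣ, b, ɖ, ɾ, ʎ, ɲ, dz, β, ɡ, ʁ, ɱ, ɳ, d/.
Then [+labial] leaves /m, b, β, ɱ/.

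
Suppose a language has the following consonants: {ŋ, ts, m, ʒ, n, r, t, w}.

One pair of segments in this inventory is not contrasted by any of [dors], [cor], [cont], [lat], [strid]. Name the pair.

Both /n/ and /t/ are [−dorsal], [+coronal], [−continuant], [−lateral], [−strident]. Since the list omits [sonorant], [voice] and [nasal] — which do distinguish the alveolar nasal from the voiceless alveolar stop — this pair collapses; all other pairs remain distinct.

n, t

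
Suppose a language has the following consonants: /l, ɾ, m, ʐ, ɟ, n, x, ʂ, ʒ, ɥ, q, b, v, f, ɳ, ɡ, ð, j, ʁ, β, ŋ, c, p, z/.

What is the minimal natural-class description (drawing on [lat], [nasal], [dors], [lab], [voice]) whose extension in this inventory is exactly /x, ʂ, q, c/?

[−voice, −lab]

/x, ʂ, q, c/ are all [−voice], [−labial], and no other segment in the inventory matches both values. Dropping any one of them over-generates: [−labial] alone would also admit /l, ɾ, ʐ, ɟ, …/; [−voice] alone would also admit /f, p/. No other single listed feature picks out exactly this set either, so fewer than two features will not do.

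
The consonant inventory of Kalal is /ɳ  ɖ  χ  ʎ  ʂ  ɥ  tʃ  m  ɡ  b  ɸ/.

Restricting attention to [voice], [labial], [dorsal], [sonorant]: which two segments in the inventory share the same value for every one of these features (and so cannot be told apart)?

On the given features, /tʃ/ and /ʂ/ have an identical profile: [−voice], [−labial], [−dorsal], [−sonorant]. No other two segments in the inventory coincide on all 4 features. (They do differ in [continuant] and [distributed], which are not among the given features.)

tʃ, ʂ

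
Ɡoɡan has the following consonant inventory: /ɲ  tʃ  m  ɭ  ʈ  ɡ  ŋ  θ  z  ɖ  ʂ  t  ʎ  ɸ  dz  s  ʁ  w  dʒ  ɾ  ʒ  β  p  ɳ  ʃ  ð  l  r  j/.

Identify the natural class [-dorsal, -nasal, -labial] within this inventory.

Eliminate segments failing any feature: /ɲ, ɡ, ŋ, ʎ, ʁ, w, j/ are [+dorsal]; /m, ɳ/ are [+nasal]; /ɸ, β, p/ are [+labial]. The remaining /tʃ, ɭ, ʈ, θ, z, ɖ, ʂ, t, dz, s, dʒ, ɾ, ʒ, ʃ, ð, l, r/ satisfy [-dorsal], [-nasal], [-labial].

tʃ, ɭ, ʈ, θ, z, ɖ, ʂ, t, dz, s, dʒ, ɾ, ʒ, ʃ, ð, l, r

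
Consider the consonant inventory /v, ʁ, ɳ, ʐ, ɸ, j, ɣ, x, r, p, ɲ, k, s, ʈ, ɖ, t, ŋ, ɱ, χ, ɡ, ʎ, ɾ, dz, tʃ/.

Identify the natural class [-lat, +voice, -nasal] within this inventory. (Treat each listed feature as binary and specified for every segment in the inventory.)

v, ʁ, ʐ, j, ɣ, r, ɖ, ɡ, ɾ, dz

First, the [-lateral] segments are /v, ʁ, ɳ, ʐ, ɸ, j, ɣ, x, r, p, ɲ, k, s, ʈ, ɖ, t, ŋ, ɱ, χ, ɡ, ɾ, dz, tʃ/.
Intersecting with [+voice] gives /v, ʁ, ɳ, ʐ, j, ɣ, r, ɲ, ɖ, ŋ, ɱ, ɡ, ɾ, dz/.
Among these, [-nasal] leaves /v, ʁ, ʐ, j, ɣ, r, ɖ, ɡ, ɾ, dz/.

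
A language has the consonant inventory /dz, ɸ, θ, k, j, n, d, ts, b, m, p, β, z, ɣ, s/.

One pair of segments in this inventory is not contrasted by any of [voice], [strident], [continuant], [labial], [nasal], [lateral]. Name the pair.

On the given features, /ɣ/ and /j/ have an identical profile: [+voice], [−strident], [+continuant], [−labial], [−nasal], [−lateral]. No other two segments in the inventory coincide on all 6 features. (They do differ in [sonorant] and [back], which are not among the given features.)

ɣ, j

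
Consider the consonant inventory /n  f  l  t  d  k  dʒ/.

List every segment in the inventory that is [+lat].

l

The feature [lateral] marks segments produced with airflow around the side(s) of the tongue. In this inventory /l/ has that property, so it is [+lateral]; /n, f, t, d, k, dʒ/ are [−lateral].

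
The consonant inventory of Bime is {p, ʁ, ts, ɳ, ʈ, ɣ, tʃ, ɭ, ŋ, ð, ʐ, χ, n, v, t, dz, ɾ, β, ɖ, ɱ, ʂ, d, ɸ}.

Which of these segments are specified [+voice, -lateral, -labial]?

ʁ, ɳ, ɣ, ŋ, ð, ʐ, n, dz, ɾ, ɖ, d

The [+voice] segments are /ʁ, ɳ, ɣ, ɭ, ŋ, ð, ʐ, n, v, dz, ɾ, β, ɖ, ɱ, d/.
Among these, [-lateral] gives /ʁ, ɳ, ɣ, ŋ, ð, ʐ, n, v, dz, ɾ, β, ɖ, ɱ, d/.
Of those, [-labial] leaves /ʁ, ɳ, ɣ, ŋ, ð, ʐ, n, dz, ɾ, ɖ, d/.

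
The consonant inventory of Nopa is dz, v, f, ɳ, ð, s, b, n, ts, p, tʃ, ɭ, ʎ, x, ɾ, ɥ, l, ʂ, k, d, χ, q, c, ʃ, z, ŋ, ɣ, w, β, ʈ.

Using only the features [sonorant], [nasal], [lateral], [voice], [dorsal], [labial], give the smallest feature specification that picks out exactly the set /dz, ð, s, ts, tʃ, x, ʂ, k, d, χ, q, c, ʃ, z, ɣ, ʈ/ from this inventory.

[-sonorant, -labial]

The class [-sonorant], [-labial] has exactly /dz, ð, s, ts, tʃ, x, ʂ, k, d, χ, q, c, ʃ, z, ɣ, ʈ/ as its extension in this inventory. No smaller conjunction from the listed features achieves this: [-labial] alone would also admit /ɳ, n, ɭ, ʎ, …/; [-sonorant] alone would also admit /v, f, b, p, …/; and checking the remaining single features turns up none with this extension.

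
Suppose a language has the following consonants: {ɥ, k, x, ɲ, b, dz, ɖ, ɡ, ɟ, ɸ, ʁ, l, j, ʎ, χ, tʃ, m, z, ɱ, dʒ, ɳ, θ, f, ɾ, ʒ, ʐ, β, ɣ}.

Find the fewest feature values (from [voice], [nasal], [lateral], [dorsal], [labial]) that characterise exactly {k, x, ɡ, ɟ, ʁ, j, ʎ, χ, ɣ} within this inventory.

[−nasal, −labial, +dorsal]

/k, x, ɡ, ɟ, ʁ, j, ʎ, χ, ɣ/ are all [−nasal], [−labial], [+dorsal], and no other segment in the inventory matches all three values. Dropping any one of them over-generates: [−labial, +dorsal] alone would also admit /ɲ/; [−nasal, +dorsal] alone would also admit /ɥ/; [−nasal, −labial] alone would also admit /dz, ɖ, l, tʃ, …/. No other combination of two listed features picks out exactly this set either, so fewer than three features will not do.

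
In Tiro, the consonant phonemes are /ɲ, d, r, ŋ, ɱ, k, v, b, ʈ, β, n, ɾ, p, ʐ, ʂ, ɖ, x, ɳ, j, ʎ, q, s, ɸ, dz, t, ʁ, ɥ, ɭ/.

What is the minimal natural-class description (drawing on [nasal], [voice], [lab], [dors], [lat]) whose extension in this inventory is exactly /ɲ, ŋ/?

The class [+nasal], [+dorsal] has exactly /ɲ, ŋ/ as its extension in this inventory. No smaller conjunction from the listed features achieves this: [+dorsal] alone would also admit /k, x, j, ʎ, …/; [+nasal] alone would also admit /ɱ, n, ɳ/; and checking the remaining single features turns up none with this extension.

[+nasal, +dors]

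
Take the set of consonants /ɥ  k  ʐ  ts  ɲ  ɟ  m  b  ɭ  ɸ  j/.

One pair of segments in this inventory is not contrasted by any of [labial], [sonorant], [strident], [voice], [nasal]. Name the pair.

/j/ (palatal glide) and /ɭ/ (retroflex lateral approximant) are both [−labial], [+sonorant], [−strident], [+voice], [−nasal], so none of the listed features separates them. (They do differ in [lateral] and [dorsal], which are not among the given features.) Every other pair in the inventory differs on at least one listed feature.

j, ɭ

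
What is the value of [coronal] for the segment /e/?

/e/ is the mid front unrounded tense vowel. The feature [coronal] marks segments articulated with the tongue front (tip or blade); /e/ lacks this property, so it is [−coronal].

[−coronal]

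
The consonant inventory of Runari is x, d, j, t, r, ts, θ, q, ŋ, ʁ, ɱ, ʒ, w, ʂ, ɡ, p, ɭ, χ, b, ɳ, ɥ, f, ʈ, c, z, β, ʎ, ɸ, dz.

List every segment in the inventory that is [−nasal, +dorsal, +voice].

j, ʁ, w, ɡ, ɥ, ʎ

Checking each segment against [−nasal], [+dorsal], [+voice]: /j/ (palatal glide), /ʁ/ (voiced uvular fricative), /w/ (labial-velar glide), /ɡ/ (voiced velar stop), /ɥ/ (labial-palatal glide), /ʎ/ (palatal lateral approximant) satisfy every feature; every other segment in the inventory fails at least one.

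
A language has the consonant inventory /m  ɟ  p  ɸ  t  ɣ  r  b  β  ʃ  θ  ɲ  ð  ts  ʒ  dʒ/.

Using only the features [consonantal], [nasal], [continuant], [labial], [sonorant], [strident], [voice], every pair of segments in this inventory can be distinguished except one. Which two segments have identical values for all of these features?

/ɣ/ (voiced velar fricative) and /ð/ (voiced dental fricative) are both [+consonantal], [−nasal], [+continuant], [−labial], [−sonorant], [−strident], [+voice], so none of the listed features separates them. (They do differ in [coronal] and [dorsal], which are not among the given features.) Every other pair in the inventory differs on at least one listed feature.

ɣ, ð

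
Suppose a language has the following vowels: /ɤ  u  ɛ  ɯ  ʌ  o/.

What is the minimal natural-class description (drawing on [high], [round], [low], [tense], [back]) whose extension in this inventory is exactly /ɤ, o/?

[−high, +tense]

/ɤ, o/ are all [−high], [+tense], and no other segment in the inventory matches both values. Dropping any one of them over-generates: [+tense] alone would also admit /u, ɯ/; [−high] alone would also admit /ɛ, ʌ/. No other single listed feature picks out exactly this set either, so fewer than two features will not do.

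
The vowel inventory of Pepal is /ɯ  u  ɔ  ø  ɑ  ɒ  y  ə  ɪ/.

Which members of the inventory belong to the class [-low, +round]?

Among the inventory, the [-low] segments are /ɯ, u, ɔ, ø, y, ə, ɪ/.
Among these, [+round] leaves /u, ɔ, ø, y/.

u, ɔ, ø, y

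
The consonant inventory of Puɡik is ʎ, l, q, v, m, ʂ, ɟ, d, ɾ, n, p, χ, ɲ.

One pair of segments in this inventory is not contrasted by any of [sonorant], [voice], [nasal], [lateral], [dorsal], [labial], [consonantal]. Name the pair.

χ, q

On the given features, /χ/ and /q/ have an identical profile: [−sonorant], [−voice], [−nasal], [−lateral], [+dorsal], [−labial], [+consonantal]. No other two segments in the inventory coincide on all 7 features. (They do differ in [continuant], which is not among the given features.)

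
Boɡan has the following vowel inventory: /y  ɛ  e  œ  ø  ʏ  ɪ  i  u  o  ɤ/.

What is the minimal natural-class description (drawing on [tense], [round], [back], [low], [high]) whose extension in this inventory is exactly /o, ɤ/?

[−high, +back]

/o, ɤ/ are all [−high], [+back], and no other segment in the inventory matches both values. Dropping any one of them over-generates: [+back] alone would also admit /u/; [−high] alone would also admit /ɛ, e, œ, ø/. No other single listed feature picks out exactly this set either, so fewer than two features will not do.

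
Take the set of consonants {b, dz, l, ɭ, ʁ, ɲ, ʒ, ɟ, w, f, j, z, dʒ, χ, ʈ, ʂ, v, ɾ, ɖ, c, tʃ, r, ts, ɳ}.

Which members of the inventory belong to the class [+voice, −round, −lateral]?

First, the [+voice] segments are /b, dz, l, ɭ, ʁ, ɲ, ʒ, ɟ, w, j, z, dʒ, v, ɾ, ɖ, r, ɳ/.
Among these, [−round] gives /b, dz, l, ɭ, ʁ, ɲ, ʒ, ɟ, j, z, dʒ, v, ɾ, ɖ, r, ɳ/.
Intersecting with [−lateral] leaves /b, dz, ʁ, ɲ, ʒ, ɟ, j, z, dʒ, v, ɾ, ɖ, r, ɳ/.

b, dz, ʁ, ɲ, ʒ, ɟ, j, z, dʒ, v, ɾ, ɖ, r, ɳ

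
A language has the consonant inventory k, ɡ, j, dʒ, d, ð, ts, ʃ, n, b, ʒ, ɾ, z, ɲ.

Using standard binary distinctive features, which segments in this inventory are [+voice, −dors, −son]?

Eliminate segments failing any feature: /k, ts, ʃ/ are [−voice]; /ɡ, j, ɲ/ are [+dorsal]; /n, ɾ/ are [+sonorant]. The remaining /dʒ, d, ð, b, ʒ, z/ satisfy [+voice], [−dorsal], [−sonorant].

dʒ, d, ð, b, ʒ, z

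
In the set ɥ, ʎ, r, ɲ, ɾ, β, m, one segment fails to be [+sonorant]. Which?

/β/ is the voiced bilabial fricative, which is [−sonorant]; the rest — /ɥ, ɾ, ɲ, ʎ, r, m/ — are [+sonorant].

β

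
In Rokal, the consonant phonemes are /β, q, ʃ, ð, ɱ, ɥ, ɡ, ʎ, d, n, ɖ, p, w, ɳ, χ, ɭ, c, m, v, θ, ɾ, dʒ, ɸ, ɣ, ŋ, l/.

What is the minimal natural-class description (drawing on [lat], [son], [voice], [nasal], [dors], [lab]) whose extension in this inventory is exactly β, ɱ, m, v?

[+voice, +lab, −dors]

/β, ɱ, m, v/ are all [+voice], [+labial], [−dorsal], and no other segment in the inventory matches all three values. Dropping any one of them over-generates: [+labial, −dorsal] alone would also admit /p, ɸ/; [+voice, −dorsal] alone would also admit /ð, d, n, ɖ, …/; [+voice, +labial] alone would also admit /ɥ, w/. No other combination of two listed features picks out exactly this set either, so fewer than three features will not do.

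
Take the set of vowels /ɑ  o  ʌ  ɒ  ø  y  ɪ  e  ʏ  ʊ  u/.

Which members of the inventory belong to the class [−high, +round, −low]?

o, ø

Among the inventory, the [−high] segments are /ɑ, o, ʌ, ɒ, ø, e/.
Of those, [+round] gives /o, ɒ, ø/.
Of those, [−low] leaves /o, ø/.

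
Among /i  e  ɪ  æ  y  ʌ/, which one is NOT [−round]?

Every segment except /y/ is [−round]. /y/ (high front rounded tense vowel) is [+round], so it is the exception.

y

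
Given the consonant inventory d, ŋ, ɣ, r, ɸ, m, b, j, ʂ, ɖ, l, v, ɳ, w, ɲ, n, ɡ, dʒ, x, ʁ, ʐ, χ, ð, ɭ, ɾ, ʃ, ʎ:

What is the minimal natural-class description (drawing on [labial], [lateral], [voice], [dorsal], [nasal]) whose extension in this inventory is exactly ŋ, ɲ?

[+nasal, +dorsal]

Every target segment is [+nasal], [+dorsal]; each remaining inventory member fails at least one of these. Each conjunct is needed — [+dorsal] alone would also admit /ɣ, j, w, ɡ, …/; [+nasal] alone would also admit /m, ɳ, n/ — and no other single listed feature has exactly this extension, so two is the minimum.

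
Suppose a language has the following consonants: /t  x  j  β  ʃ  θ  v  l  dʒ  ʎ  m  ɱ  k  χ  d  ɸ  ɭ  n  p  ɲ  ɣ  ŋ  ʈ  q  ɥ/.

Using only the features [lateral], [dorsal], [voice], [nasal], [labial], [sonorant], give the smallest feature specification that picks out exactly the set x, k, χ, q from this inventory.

Every target segment is [-voice], [+dorsal]; each remaining inventory member fails at least one of these. Each conjunct is needed — [+dorsal] alone would also admit /j, ʎ, ɲ, ɣ, …/; [-voice] alone would also admit /t, ʃ, θ, ɸ, …/ — and no other single listed feature has exactly this extension, so two is the minimum.

[-voice, +dorsal]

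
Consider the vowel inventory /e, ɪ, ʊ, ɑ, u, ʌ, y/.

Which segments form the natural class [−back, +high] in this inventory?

Checking each segment against [−back], [+high]: /ɪ/ (high front unrounded lax vowel), /y/ (high front rounded tense vowel) satisfy every feature; every other segment in the inventory fails at least one.

ɪ, y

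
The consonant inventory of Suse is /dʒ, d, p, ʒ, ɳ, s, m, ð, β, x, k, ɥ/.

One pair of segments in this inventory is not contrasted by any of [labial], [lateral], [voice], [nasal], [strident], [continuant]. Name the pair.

Both /β/ and /ɥ/ are [+labial], [−lateral], [+voice], [−nasal], [−strident], [+continuant]. Since the list omits [sonorant], [round] and [dorsal] — which do distinguish the voiced bilabial fricative from the labial-palatal glide — this pair collapses; all other pairs remain distinct.

β, ɥ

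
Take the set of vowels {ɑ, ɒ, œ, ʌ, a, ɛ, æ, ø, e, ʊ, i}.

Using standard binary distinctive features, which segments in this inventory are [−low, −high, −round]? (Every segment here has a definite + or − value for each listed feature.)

ʌ, ɛ, e

Checking each segment against [−low], [−high], [−round]: /ʌ/ (mid back unrounded lax vowel), /ɛ/ (mid front unrounded lax vowel), /e/ (mid front unrounded tense vowel) satisfy every feature; every other segment in the inventory fails at least one.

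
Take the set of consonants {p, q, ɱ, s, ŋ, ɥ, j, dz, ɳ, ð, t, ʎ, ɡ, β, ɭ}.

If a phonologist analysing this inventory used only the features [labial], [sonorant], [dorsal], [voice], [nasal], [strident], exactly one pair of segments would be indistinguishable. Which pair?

ʎ, j

/ʎ/ (palatal lateral approximant) and /j/ (palatal glide) are both [−labial], [+sonorant], [+dorsal], [+voice], [−nasal], [−strident], so none of the listed features separates them. (They do differ in [lateral], which is not among the given features.) Every other pair in the inventory differs on at least one listed feature.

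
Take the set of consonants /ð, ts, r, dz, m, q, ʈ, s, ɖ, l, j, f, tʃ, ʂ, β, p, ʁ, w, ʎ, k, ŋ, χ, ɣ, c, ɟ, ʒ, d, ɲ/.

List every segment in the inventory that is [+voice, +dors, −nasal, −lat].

j, ʁ, w, ɣ, ɟ

Among the inventory, the [+voice] segments are /ð, r, dz, m, ɖ, l, j, β, ʁ, w, ʎ, ŋ, ɣ, ɟ, ʒ, d, ɲ/.
Within that set, [+dorsal] gives /j, ʁ, w, ʎ, ŋ, ɣ, ɟ, ɲ/.
Intersecting with [−nasal] gives /j, ʁ, w, ʎ, ɣ, ɟ/.
Among these, [−lateral] leaves /j, ʁ, w, ɣ, ɟ/.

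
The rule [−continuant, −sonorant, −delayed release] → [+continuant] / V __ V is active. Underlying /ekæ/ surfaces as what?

[exæ]

Only /k/ occurs between two vowels (/e/ __ /æ/) and matches the structural description. It is a voiceless velar stop, so [−continuant, −sonorant, −delayed release] holds; changing it to [+continuant] with all other features held fixed yields /x/ (voiceless velar fricative). No other segment meets both the structural description and the environment, so the output is [exæ].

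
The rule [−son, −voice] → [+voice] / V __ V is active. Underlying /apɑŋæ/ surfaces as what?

The only segment in the rule's environment that also matches [−son, −voice] is /p/. Applying [+voice] turns the voiceless bilabial stop into /b/ (voiced bilabial stop), giving [abɑŋæ].

[abɑŋæ]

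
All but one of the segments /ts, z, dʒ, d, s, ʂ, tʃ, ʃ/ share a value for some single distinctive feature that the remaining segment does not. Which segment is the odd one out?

[strident] groups all but one: /dʒ, ʃ, ts, s, z, tʃ, ʂ/ share [+strident] while /d/ (voiced alveolar stop) alone is [-strident]. Removing any other segment would not leave a single-feature class that excludes it.

d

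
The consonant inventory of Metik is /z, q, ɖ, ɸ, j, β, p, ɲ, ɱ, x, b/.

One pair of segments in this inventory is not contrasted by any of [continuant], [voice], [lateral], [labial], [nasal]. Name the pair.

/j/ (palatal glide) and /z/ (voiced alveolar fricative) are both [+continuant], [+voice], [-lateral], [-labial], [-nasal], so none of the listed features separates them. (They do differ in [sonorant], [strident] and [dorsal], which are not among the given features.) Every other pair in the inventory differs on at least one listed feature.

j, z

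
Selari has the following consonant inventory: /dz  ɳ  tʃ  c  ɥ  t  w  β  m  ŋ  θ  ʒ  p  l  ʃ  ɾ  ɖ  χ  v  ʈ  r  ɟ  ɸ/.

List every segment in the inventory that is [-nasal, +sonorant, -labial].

Eliminate segments failing any feature: /dz, tʃ, c, t, β, θ, ʒ, p, ʃ, ɖ, χ, v, ʈ, ɟ, ɸ/ are [-sonorant]; /ɳ, m, ŋ/ are [+nasal]; /ɥ, w/ are [+labial]. The remaining /l, ɾ, r/ satisfy [-nasal], [+sonorant], [-labial].

l, ɾ, r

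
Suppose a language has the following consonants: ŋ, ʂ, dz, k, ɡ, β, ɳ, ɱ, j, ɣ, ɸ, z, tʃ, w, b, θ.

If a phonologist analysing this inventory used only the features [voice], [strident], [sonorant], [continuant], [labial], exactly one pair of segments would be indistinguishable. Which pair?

ŋ, ɳ

Both /ŋ/ and /ɳ/ are [+voice], [−strident], [+sonorant], [−continuant], [−labial]. Since the list omits [coronal] and [dorsal] — which do distinguish the velar nasal from the retroflex nasal — this pair collapses; all other pairs remain distinct.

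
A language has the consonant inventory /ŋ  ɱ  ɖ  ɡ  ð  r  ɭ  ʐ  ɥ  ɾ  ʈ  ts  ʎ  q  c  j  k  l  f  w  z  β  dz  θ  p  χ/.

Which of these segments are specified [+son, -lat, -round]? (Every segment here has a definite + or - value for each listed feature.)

ŋ, ɱ, r, ɾ, j

Checking each segment against [+sonorant], [-lateral], [-round]: /ŋ/ (velar nasal), /ɱ/ (labiodental nasal), /r/ (alveolar trill), /ɾ/ (alveolar tap), /j/ (palatal glide) satisfy every feature; every other segment in the inventory fails at least one.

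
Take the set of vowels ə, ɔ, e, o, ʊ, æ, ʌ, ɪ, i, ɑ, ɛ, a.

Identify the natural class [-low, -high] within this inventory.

Checking each segment against [-low], [-high]: /ə/ (mid central vowel (schwa)), /ɔ/ (mid back rounded lax vowel), /e/ (mid front unrounded tense vowel), /o/ (mid back rounded tense vowel), /ʌ/ (mid back unrounded lax vowel), /ɛ/ (mid front unrounded lax vowel) satisfy every feature; every other segment in the inventory fails at least one.

ə, ɔ, e, o, ʌ, ɛ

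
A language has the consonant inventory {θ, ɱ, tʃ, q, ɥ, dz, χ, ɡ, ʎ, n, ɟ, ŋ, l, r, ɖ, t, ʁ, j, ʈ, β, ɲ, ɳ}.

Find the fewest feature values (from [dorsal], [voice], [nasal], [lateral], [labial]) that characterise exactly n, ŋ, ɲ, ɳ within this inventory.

[+nasal, −labial]

/n, ŋ, ɲ, ɳ/ are all [+nasal], [−labial], and no other segment in the inventory matches both values. Dropping any one of them over-generates: [−labial] alone would also admit /θ, tʃ, q, dz, …/; [+nasal] alone would also admit /ɱ/. No other single listed feature picks out exactly this set either, so fewer than two features will not do.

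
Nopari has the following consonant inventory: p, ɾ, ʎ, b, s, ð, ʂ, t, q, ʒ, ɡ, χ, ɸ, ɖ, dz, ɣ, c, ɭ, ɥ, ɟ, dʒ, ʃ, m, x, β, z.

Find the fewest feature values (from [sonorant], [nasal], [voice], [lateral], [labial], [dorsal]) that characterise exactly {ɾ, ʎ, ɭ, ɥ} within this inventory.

Every target segment is [+sonorant], [−nasal]; each remaining inventory member fails at least one of these. Each conjunct is needed — [−nasal] alone would also admit /p, b, s, ð, …/; [+sonorant] alone would also admit /m/ — and no other single listed feature has exactly this extension, so two is the minimum.

[+sonorant, −nasal]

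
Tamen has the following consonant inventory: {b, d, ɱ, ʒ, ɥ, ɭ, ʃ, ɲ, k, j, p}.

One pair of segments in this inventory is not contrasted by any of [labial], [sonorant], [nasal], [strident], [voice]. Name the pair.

On the given features, /j/ and /ɭ/ have an identical profile: [-labial], [+sonorant], [-nasal], [-strident], [+voice]. No other two segments in the inventory coincide on all 5 features. (They do differ in [lateral] and [dorsal], which are not among the given features.)

j, ɭ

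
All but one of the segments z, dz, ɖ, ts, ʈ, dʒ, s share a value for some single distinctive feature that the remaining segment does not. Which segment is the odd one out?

[distributed] groups all but one: /ɖ, s, dz, z, ʈ, ts/ share [−distributed] while /dʒ/ (voiced postalveolar affricate) alone is [+distributed]. Removing any other segment would not leave a single-feature class that excludes it.

dʒ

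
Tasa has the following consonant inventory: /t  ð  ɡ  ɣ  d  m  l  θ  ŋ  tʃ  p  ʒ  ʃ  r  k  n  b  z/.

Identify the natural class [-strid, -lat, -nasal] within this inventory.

Eliminate segments failing any feature: /m, ŋ, n/ are [+nasal]; /l/ is [+lateral]; /tʃ, ʒ, ʃ, z/ are [+strident]. The remaining /t, ð, ɡ, ɣ, d, θ, p, r, k, b/ satisfy [-strident], [-lateral], [-nasal].

t, ð, ɡ, ɣ, d, θ, p, r, k, b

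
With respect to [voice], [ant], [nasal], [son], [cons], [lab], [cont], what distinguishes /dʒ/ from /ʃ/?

[voice], [continuant]

/dʒ/ (voiced postalveolar affricate) and /ʃ/ (voiceless postalveolar fricative) agree on [−anterior], [−nasal], [−sonorant], [+consonantal], [−labial]. They differ on [voice] (/dʒ/ [+], /ʃ/ [−]), [continuant] (/dʒ/ [−], /ʃ/ [+]).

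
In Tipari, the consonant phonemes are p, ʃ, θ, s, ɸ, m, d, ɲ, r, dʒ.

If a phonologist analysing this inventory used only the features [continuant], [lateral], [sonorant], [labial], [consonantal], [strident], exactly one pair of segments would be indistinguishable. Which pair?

Both /ʃ/ and /s/ are [+continuant], [−lateral], [−sonorant], [−labial], [+consonantal], [+strident]. Since the list omits [anterior] and [distributed] — which do distinguish the voiceless postalveolar fricative from the voiceless alveolar fricative — this pair collapses; all other pairs remain distinct.

ʃ, s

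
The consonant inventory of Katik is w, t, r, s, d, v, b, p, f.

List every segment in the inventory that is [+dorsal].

w

The feature [dorsal] marks segments articulated with the tongue body. In this inventory /w/ has that property, so it is [+dorsal]; /t, r, s, d, v, b, p, f/ are [−dorsal].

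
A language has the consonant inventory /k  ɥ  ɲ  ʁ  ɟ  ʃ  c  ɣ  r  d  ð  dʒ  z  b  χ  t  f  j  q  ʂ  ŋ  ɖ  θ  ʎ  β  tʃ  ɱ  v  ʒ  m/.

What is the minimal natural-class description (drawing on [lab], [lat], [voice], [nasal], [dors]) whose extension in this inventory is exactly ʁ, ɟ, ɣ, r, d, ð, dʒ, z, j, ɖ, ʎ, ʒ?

[+voice, −nasal, −lab]

Every target segment is [+voice], [−nasal], [−labial]; each remaining inventory member fails at least one of these. Each conjunct is needed — [−nasal, −labial] alone would also admit /k, ʃ, c, χ, …/; [+voice, −labial] alone would also admit /ɲ, ŋ/; [+voice, −nasal] alone would also admit /ɥ, b, β, v/ — and no other combination of two listed features has exactly this extension, so three is the minimum.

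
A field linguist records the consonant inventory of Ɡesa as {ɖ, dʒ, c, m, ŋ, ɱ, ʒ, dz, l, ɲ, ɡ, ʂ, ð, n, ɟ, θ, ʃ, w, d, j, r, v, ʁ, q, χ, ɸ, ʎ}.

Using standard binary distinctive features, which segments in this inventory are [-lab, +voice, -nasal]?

ɖ, dʒ, ʒ, dz, l, ɡ, ð, ɟ, d, j, r, ʁ, ʎ

First, the [-labial] segments are /ɖ, dʒ, c, ŋ, ʒ, dz, l, ɲ, ɡ, ʂ, ð, n, ɟ, θ, ʃ, d, j, r, ʁ, q, χ, ʎ/.
Of those, [+voice] gives /ɖ, dʒ, ŋ, ʒ, dz, l, ɲ, ɡ, ð, n, ɟ, d, j, r, ʁ, ʎ/.
Among these, [-nasal] leaves /ɖ, dʒ, ʒ, dz, l, ɡ, ð, ɟ, d, j, r, ʁ, ʎ/.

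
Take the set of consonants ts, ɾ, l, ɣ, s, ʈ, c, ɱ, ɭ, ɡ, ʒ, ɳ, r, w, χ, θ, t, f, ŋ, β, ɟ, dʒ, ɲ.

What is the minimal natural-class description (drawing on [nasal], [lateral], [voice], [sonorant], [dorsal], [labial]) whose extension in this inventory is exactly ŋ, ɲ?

Every target segment is [+nasal], [+dorsal]; each remaining inventory member fails at least one of these. Each conjunct is needed — [+dorsal] alone would also admit /ɣ, c, ɡ, w, …/; [+nasal] alone would also admit /ɱ, ɳ/ — and no other single listed feature has exactly this extension, so two is the minimum.

[+nasal, +dorsal]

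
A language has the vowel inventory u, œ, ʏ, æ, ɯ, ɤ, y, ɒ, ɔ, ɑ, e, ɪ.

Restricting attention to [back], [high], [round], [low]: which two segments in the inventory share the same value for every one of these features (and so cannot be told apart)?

ʏ, y

On the given features, /ʏ/ and /y/ have an identical profile: [−back], [+high], [+round], [−low]. No other two segments in the inventory coincide on all 4 features. (They do differ in [tense], which is not among the given features.)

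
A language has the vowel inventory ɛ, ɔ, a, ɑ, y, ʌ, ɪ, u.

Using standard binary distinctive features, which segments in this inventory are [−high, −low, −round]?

Eliminate segments failing any feature: /ɔ/ is [+round]; /a, ɑ/ are [+low]; /y, ɪ, u/ are [+high]. The remaining /ɛ, ʌ/ satisfy [−high], [−low], [−round].

ɛ, ʌ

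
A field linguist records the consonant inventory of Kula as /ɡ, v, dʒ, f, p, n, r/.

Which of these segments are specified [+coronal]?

The [+coronal] segments here are /dʒ, n, r/; the remaining /ɡ, v, f, p/ are [-coronal].

dʒ, n, r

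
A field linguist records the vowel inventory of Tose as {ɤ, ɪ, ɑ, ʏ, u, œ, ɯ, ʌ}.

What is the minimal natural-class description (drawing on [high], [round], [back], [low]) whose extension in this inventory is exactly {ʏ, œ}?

[−back, +round]

/ʏ, œ/ are all [−back], [+round], and no other segment in the inventory matches both values. Dropping any one of them over-generates: [+round] alone would also admit /u/; [−back] alone would also admit /ɪ/. No other single listed feature picks out exactly this set either, so fewer than two features will not do.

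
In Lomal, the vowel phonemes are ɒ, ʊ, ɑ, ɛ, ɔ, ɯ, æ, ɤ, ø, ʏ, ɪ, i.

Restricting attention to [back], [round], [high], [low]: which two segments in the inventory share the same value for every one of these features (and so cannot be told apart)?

On the given features, /ɪ/ and /i/ have an identical profile: [−back], [−round], [+high], [−low]. No other two segments in the inventory coincide on all 4 features. (They do differ in [tense], which is not among the given features.)

ɪ, i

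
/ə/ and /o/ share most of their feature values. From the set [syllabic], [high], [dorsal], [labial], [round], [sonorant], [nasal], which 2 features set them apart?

[labial], [round]

/ə/ (mid central vowel (schwa)) and /o/ (mid back rounded tense vowel) agree on [+syllabic], [-high], [+dorsal], [+sonorant], [-nasal]. They differ on [labial] (/ə/ [-], /o/ [+]), [round] (/ə/ [-], /o/ [+]).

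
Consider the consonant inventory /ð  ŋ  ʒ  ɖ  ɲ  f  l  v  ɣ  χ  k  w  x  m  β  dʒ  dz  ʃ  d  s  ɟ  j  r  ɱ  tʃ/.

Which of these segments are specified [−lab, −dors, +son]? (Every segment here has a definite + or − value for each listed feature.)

Checking each segment against [−labial], [−dorsal], [+sonorant]: /l/ (alveolar lateral approximant), /r/ (alveolar trill) satisfy every feature; every other segment in the inventory fails at least one.

l, r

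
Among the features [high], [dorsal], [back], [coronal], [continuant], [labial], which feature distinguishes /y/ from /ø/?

[high]

/y/ is the high front rounded tense vowel and /ø/ is the mid front rounded tense vowel. Both are [+dorsal], [−back], [−coronal], [+continuant], [+labial]. /y/ is [+high] while /ø/ is [−high], so the distinguishing feature is [high].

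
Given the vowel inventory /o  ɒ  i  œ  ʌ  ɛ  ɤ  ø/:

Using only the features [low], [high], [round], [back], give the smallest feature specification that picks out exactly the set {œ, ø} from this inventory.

The class [-back], [+round] has exactly /œ, ø/ as its extension in this inventory. No smaller conjunction from the listed features achieves this: [+round] alone would also admit /o, ɒ/; [-back] alone would also admit /i, ɛ/; and checking the remaining single features turns up none with this extension.

[-back, +round]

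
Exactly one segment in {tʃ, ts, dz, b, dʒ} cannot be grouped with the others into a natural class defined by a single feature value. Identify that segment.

/dʒ, ts, tʃ, dz/ are all [+delayed release], but /b/ (voiced bilabial stop) is [-delayed release]. No other single segment can be removed to leave a set sharing one feature value that the removed segment lacks, so /b/ is the odd one out.

b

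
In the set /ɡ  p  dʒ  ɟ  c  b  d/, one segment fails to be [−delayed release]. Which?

/d, b, c, p, ɟ, ɡ/ are all [−delayed release]; /dʒ/ (voiced postalveolar affricate) is [+delayed release].

dʒ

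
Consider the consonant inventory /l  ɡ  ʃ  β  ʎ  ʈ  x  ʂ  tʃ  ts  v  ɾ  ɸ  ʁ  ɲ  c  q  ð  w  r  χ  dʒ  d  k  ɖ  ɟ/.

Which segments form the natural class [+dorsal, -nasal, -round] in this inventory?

ɡ, ʎ, x, ʁ, c, q, χ, k, ɟ

Eliminate segments failing any feature: /l, ʃ, β, ʈ, ʂ, tʃ, ts, v, ɾ, ɸ, ð, r, dʒ, d, ɖ/ are [-dorsal]; /ɲ/ is [+nasal]; /w/ is [+round]. The remaining /ɡ, ʎ, x, ʁ, c, q, χ, k, ɟ/ satisfy [+dorsal], [-nasal], [-round].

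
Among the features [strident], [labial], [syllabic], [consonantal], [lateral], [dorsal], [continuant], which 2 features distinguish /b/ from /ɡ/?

[labial], [dorsal]

The two segments share [-strident], [-syllabic], [+consonantal], [-lateral], [-continuant]. The only features from the list on which they differ: /b/ is [+labial] while /ɡ/ is [-labial]; /b/ is [-dorsal] while /ɡ/ is [+dorsal].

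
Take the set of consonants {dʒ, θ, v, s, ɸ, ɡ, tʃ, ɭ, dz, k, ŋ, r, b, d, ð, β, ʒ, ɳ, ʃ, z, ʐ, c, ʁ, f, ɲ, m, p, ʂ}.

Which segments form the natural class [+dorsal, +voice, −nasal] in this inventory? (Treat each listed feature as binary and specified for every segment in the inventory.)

Checking each segment against [+dorsal], [+voice], [−nasal]: /ɡ/ (voiced velar stop), /ʁ/ (voiced uvular fricative) satisfy every feature; every other segment in the inventory fails at least one.

ɡ, ʁ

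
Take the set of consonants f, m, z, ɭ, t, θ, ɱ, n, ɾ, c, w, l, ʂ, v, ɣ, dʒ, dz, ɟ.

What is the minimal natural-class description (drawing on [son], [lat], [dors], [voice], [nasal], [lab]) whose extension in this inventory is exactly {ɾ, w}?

[+son, -nasal, -lat]

The class [+sonorant], [-nasal], [-lateral] has exactly /ɾ, w/ as its extension in this inventory. No smaller conjunction from the listed features achieves this: [-nasal, -lateral] alone would also admit /f, z, t, θ, …/; [+sonorant, -lateral] alone would also admit /m, ɱ, n/; [+sonorant, -nasal] alone would also admit /ɭ, l/; and checking the remaining two-feature bundles turns up none with this extension.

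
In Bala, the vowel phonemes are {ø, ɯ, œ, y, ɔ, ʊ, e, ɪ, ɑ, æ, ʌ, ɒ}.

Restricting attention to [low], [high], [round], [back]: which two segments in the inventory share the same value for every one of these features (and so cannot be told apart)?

On the given features, /ø/ and /œ/ have an identical profile: [-low], [-high], [+round], [-back]. No other two segments in the inventory coincide on all 4 features. (They do differ in [tense], which is not among the given features.)

ø, œ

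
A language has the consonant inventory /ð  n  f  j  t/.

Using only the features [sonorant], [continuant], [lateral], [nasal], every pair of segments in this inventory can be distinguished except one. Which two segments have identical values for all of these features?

On the given features, /f/ and /ð/ have an identical profile: [-sonorant], [+continuant], [-lateral], [-nasal]. No other two segments in the inventory coincide on all 4 features. (They do differ in [voice], [labial] and [coronal], which are not among the given features.)

f, ð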